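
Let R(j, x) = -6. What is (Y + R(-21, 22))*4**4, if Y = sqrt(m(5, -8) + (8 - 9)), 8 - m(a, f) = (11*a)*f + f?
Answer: -1536 + 256*sqrt(455) ≈ 3924.7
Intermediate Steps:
m(a, f) = 8 - f - 11*a*f (m(a, f) = 8 - ((11*a)*f + f) = 8 - (11*a*f + f) = 8 - (f + 11*a*f) = 8 + (-f - 11*a*f) = 8 - f - 11*a*f)
Y = sqrt(455) (Y = sqrt((8 - 1*(-8) - 11*5*(-8)) + (8 - 9)) = sqrt((8 + 8 + 440) - 1) = sqrt(456 - 1) = sqrt(455) ≈ 21.331)
(Y + R(-21, 22))*4**4 = (sqrt(455) - 6)*4**4 = (-6 + sqrt(455))*256 = -1536 + 256*sqrt(455)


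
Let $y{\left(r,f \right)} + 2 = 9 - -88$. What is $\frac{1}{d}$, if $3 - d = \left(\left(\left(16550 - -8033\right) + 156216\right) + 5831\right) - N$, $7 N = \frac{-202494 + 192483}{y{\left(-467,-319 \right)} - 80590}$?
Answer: $- \frac{563465}{105157772544} \approx -5.3583 \cdot 10^{-6}$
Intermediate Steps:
$y{\left(r,f \right)} = 95$ ($y{\left(r,f \right)} = -2 + \left(9 - -88\right) = -2 + \left(9 + 88\right) = -2 + 97 = 95$)
$N = \frac{10011}{563465}$ ($N = \frac{\left(-202494 + 192483\right) \frac{1}{95 - 80590}}{7} = \frac{\left(-10011\right) \frac{1}{-80495}}{7} = \frac{\left(-10011\right) \left(- \frac{1}{80495}\right)}{7} = \frac{1}{7} \cdot \frac{10011}{80495} = \frac{10011}{563465} \approx 0.017767$)
$d = - \frac{105157772544}{563465}$ ($d = 3 - \left(\left(\left(\left(16550 - -8033\right) + 156216\right) + 5831\right) - \frac{10011}{563465}\right) = 3 - \left(\left(\left(\left(16550 + 8033\right) + 156216\right) + 5831\right) - \frac{10011}{563465}\right) = 3 - \left(\left(\left(24583 + 156216\right) + 5831\right) - \frac{10011}{563465}\right) = 3 - \left(\left(180799 + 5831\right) - \frac{10011}{563465}\right) = 3 - \left(186630 - \frac{10011}{563465}\right) = 3 - \frac{105159462939}{563465} = - \frac{105157772544}{563465} \approx -1.8663 \cdot 10^{5}$)
$\frac{1}{d} = \frac{1}{- \frac{105157772544}{563465}} = - \frac{563465}{105157772544}$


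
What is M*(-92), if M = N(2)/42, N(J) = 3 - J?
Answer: -46/21 ≈ -2.1905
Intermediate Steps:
M = 1/42 (M = (3 - 1*2)/42 = (3 - 2)*(1/42) = 1*(1/42) = 1/42 ≈ 0.023810)
M*(-92) = (1/42)*(-92) = -46/21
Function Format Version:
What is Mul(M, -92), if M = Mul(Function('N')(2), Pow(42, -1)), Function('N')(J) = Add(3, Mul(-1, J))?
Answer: Rational(-46, 21) ≈ -2.1905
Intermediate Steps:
M = Rational(1, 42) (M = Mul(Add(3, Mul(-1, 2)), Pow(42, -1)) = Mul(Add(3, -2), Rational(1, 42)) = Mul(1, Rational(1, 42)) = Rational(1, 42) ≈ 0.023810)
Mul(M, -92) = Mul(Rational(1, 42), -92) = Rational(-46, 21)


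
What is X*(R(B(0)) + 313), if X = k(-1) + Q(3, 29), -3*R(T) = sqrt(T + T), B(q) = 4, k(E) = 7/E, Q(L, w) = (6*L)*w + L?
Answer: 162134 - 1036*sqrt(2)/3 ≈ 1.6165e+5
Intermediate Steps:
Q(L, w) = L + 6*L*w (Q(L, w) = 6*L*w + L = L + 6*L*w)
R(T) = -sqrt(2)*sqrt(T)/3 (R(T) = -sqrt(T + T)/3 = -sqrt(2)*sqrt(T)/3)
X = 518 (X = 7/(-1) + 3*(1 + 6*29) = 7*(-1) + 3*(1 + 174) = -7 + 3*175 = -7 + 525 = 518)
X*(R(B(0)) + 313) = 518*(-sqrt(2)*sqrt(4)/3 + 313) = 518*(-1/3*sqrt(2)*2 + 313) = 518*(-2*sqrt(2)/3 + 313) = 518*(313 - 2*sqrt(2)/3) = 162134 - 1036*sqrt(2)/3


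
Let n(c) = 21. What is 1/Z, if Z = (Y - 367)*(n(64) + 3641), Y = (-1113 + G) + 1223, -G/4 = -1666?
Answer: 1/23462434 ≈ 4.2621e-8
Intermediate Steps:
G = 6664 (G = -4*(-1666) = 6664)
Y = 6774 (Y = (-1113 + 6664) + 1223 = 5551 + 1223 = 6774)
Z = 23462434 (Z = (6774 - 367)*(21 + 3641) = 6407*3662 = 23462434)
1/Z = 1/23462434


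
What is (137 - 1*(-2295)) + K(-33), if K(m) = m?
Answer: 2399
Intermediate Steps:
(137 - 1*(-2295)) + K(-33) = (137 - 1*(-2295)) - 33 = (137 + 2295) - 33 = 2432 - 33 = 2399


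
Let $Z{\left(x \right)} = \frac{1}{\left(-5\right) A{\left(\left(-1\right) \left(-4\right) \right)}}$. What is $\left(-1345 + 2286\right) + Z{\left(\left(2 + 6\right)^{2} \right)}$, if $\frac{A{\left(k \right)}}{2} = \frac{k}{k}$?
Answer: $\frac{9409}{10} \approx 940.9$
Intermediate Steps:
$A{\left(k \right)} = 2$ ($A{\left(k \right)} = 2 \frac{k}{k} = 2 \cdot 1 = 2$)
$Z{\left(x \right)} = - \frac{1}{10}$ ($Z{\left(x \right)} = \frac{1}{\left(-5\right) 2} = \frac{1}{-10} = - \frac{1}{10}$)
$\left(-1345 + 2286\right) + Z{\left(\left(2 + 6\right)^{2} \right)} = \left(-1345 + 2286\right) - \frac{1}{10} = 941 - \frac{1}{10} = \frac{9409}{10}$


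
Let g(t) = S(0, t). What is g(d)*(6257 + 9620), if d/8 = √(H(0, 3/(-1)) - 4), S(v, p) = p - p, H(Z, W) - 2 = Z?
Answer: 0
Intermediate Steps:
H(Z, W) = 2 + Z
S(v, p) = 0
d = 8*I*√2 (d = 8*√((2 + 0) - 4) = 8*√(2 - 4) = 8*√(-2) = 8*(I*√2) = 8*I*√2 ≈ 11.314*I)
g(t) = 0
g(d)*(6257 + 9620) = 0*(6257 + 9620) = 0*15877 = 0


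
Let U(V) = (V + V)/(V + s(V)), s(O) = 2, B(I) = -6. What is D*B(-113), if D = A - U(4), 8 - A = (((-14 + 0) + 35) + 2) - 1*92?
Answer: -454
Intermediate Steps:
U(V) = 2*V/(2 + V) (U(V) = (V + V)/(V + 2) = (2*V)/(2 + V) = 2*V/(2 + V))
A = 77 (A = 8 - ((((-14 + 0) + 35) + 2) - 1*92) = 8 - (((-14 + 35) + 2) - 92) = 8 - ((21 + 2) - 92) = 8 - (23 - 92) = 8 - 1*(-69) = 8 + 69 = 77)
D = 227/3 (D = 77 - 2*4/(2 + 4) = 77 - 2*4/6 = 77 - 1*4/3 = 77 - 4/3 = 227/3 ≈ 75.667)
D*B(-113) = (227/3)*(-6) = -454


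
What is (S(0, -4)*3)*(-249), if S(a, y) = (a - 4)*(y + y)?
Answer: -23904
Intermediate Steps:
S(a, y) = 2*y*(-4 + a) (S(a, y) = (-4 + a)*(2*y) = 2*y*(-4 + a))
(S(0, -4)*3)*(-249) = ((2*(-4)*(-4 + 0))*3)*(-249) = ((2*(-4)*(-4))*3)*(-249) = (32*3)*(-249) = 96*(-249) = -23904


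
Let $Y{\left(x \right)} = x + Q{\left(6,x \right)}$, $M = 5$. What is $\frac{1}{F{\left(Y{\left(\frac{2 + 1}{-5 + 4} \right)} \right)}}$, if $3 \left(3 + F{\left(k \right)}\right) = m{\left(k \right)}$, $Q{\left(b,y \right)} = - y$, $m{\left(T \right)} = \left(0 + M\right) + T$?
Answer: $- \frac{3}{4} \approx -0.75$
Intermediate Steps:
$m{\left(T \right)} = 5 + T$ ($m{\left(T \right)} = \left(0 + 5\right) + T = 5 + T$)
$Y{\left(x \right)} = 0$ ($Y{\left(x \right)} = x - x = 0$)
$F{\left(k \right)} = - \frac{4}{3} + \frac{k}{3}$ ($F{\left(k \right)} = -3 + \frac{5 + k}{3} = -3 + \left(\frac{5}{3} + \frac{k}{3}\right) = - \frac{4}{3} + \frac{k}{3}$)
$\frac{1}{F{\left(Y{\left(\frac{2 + 1}{-5 + 4} \right)} \right)}} = \frac{1}{- \frac{4}{3} + \frac{1}{3} \cdot 0} = \frac{1}{- \frac{4}{3} + 0} = \frac{1}{- \frac{4}{3}} = - \frac{3}{4}$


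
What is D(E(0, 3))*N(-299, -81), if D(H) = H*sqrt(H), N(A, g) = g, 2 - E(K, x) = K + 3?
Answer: 81*I ≈ 81.0*I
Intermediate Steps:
E(K, x) = -1 - K (E(K, x) = 2 - (K + 3) = 2 - (3 + K) = 2 + (-3 - K) = -1 - K)
D(H) = H**(3/2)
D(E(0, 3))*N(-299, -81) = (-1 - 1*0)**(3/2)*(-81) = (-1 + 0)**(3/2)*(-81) = (-1)**(3/2)*(-81) = -I*(-81) = 81*I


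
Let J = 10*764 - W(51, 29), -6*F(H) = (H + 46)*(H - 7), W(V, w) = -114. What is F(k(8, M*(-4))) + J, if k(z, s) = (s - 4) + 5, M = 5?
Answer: 7871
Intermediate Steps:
k(z, s) = 1 + s (k(z, s) = (-4 + s) + 5 = 1 + s)
F(H) = -(-7 + H)*(46 + H)/6 (F(H) = -(H + 46)*(H - 7)/6 = -(46 + H)*(-7 + H)/6 = -(-7 + H)*(46 + H)/6)
J = 7754 (J = 10*764 - 1*(-114) = 7640 + 114 = 7754)
F(k(8, M*(-4))) + J = (161/3 - 13*(1 + 5*(-4))/2 - (1 + 5*(-4))²/6) + 7754 = (161/3 - 13*(1 - 20)/2 - (1 - 20)²/6) + 7754 = (161/3 - 13/2*(-19) - ⅙*(-19)²) + 7754 = (161/3 + 247/2 - ⅙*361) + 7754 = (161/3 + 247/2 - 361/6) + 7754 = 117 + 7754 = 7871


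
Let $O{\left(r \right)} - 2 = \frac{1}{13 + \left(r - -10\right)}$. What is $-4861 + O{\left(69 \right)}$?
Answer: $- \frac{447027}{92} \approx -4859.0$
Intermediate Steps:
$O{\left(r \right)} = 2 + \frac{1}{23 + r}$ ($O{\left(r \right)} = 2 + \frac{1}{13 + \left(r - -10\right)} = 2 + \frac{1}{13 + \left(r + 10\right)} = 2 + \frac{1}{13 + \left(10 + r\right)} = 2 + \frac{1}{23 + r}$)
$-4861 + O{\left(69 \right)} = -4861 + \frac{47 + 2 \cdot 69}{23 + 69} = -4861 + \frac{47 + 138}{92} = -4861 + \frac{1}{92} \cdot 185 = -4861 + \frac{185}{92} = - \frac{447027}{92}$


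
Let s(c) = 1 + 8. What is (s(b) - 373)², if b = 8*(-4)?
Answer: 132496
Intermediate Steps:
b = -32
s(c) = 9
(s(b) - 373)² = (9 - 373)² = (-364)² = 132496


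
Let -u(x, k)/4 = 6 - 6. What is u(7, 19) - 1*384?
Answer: -384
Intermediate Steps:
u(x, k) = 0 (u(x, k) = -4*(6 - 6) = -4*0 = 0)
u(7, 19) - 1*384 = 0 - 1*384 = 0 - 384 = -384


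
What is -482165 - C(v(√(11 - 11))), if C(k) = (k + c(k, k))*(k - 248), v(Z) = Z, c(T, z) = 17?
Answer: -477949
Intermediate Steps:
C(k) = (-248 + k)*(17 + k) (C(k) = (k + 17)*(k - 248) = (17 + k)*(-248 + k) = (-248 + k)*(17 + k))
-482165 - C(v(√(11 - 11))) = -482165 - (-4216 + (√(11 - 11))² - 231*√(11 - 11)) = -482165 - (-4216 + (√0)² - 231*√0) = -482165 - (-4216 + 0² - 231*0) = -482165 - (-4216 + 0 + 0) = -482165 - 1*(-4216) = -482165 + 4216 = -477949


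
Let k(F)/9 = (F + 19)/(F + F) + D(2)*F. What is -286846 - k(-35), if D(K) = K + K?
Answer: -9995582/35 ≈ -2.8559e+5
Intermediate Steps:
D(K) = 2*K
k(F) = 36*F + 9*(19 + F)/(2*F) (k(F) = 9*((F + 19)/(F + F) + (2*2)*F) = 9*((19 + F)/((2*F)) + 4*F) = 9*((19 + F)*(1/(2*F)) + 4*F) = 9*((19 + F)/(2*F) + 4*F) = 9*(4*F + (19 + F)/(2*F)) = 36*F + 9*(19 + F)/(2*F))
-286846 - k(-35) = -286846 - (9/2 + 36*(-35) + (171/2)/(-35)) = -286846 - (9/2 - 1260 + (171/2)*(-1/35)) = -286846 - (9/2 - 1260 - 171/70) = -286846 - 1*(-44028/35) = -286846 + 44028/35 = -9995582/35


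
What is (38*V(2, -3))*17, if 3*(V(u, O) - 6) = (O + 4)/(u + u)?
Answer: 23579/6 ≈ 3929.8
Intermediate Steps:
V(u, O) = 6 + (4 + O)/(6*u) (V(u, O) = 6 + ((O + 4)/(u + u))/3 = 6 + ((4 + O)/((2*u)))/3 = 6 + ((4 + O)*(1/(2*u)))/3 = 6 + ((4 + O)/(2*u))/3 = 6 + (4 + O)/(6*u))
(38*V(2, -3))*17 = (38*((1/6)*(4 - 3 + 36*2)/2))*17 = (38*((1/6)*(1/2)*(4 - 3 + 72)))*17 = (38*((1/6)*(1/2)*73))*17 = (38*(73/12))*17 = (1387/6)*17 = 23579/6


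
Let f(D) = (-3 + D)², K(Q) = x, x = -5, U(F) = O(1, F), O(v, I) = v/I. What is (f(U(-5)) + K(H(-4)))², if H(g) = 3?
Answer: 17161/625 ≈ 27.458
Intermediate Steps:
U(F) = 1/F
K(Q) = -5
(f(U(-5)) + K(H(-4)))² = ((-3 + 1/(-5))² - 5)² = ((-3 - ⅕)² - 5)² = ((-16/5)² - 5)² = (256/25 - 5)² = (131/25)² = 17161/625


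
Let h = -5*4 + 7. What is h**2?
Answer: 169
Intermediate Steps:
h = -13 (h = -20 + 7 = -13)
h**2 = (-13)**2 = 169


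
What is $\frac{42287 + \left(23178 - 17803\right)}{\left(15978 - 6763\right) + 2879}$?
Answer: $\frac{23831}{6047} \approx 3.941$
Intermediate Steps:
$\frac{42287 + \left(23178 - 17803\right)}{\left(15978 - 6763\right) + 2879} = \frac{42287 + 5375}{\left(15978 - 6763\right) + 2879} = \frac{47662}{9215 + 2879} = \frac{47662}{12094} = 47662 \cdot \frac{1}{12094} = \frac{23831}{6047}$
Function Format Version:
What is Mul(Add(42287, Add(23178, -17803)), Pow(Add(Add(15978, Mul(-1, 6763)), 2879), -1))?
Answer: Rational(23831, 6047) ≈ 3.9410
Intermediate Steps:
Mul(Add(42287, Add(23178, -17803)), Pow(Add(Add(15978, Mul(-1, 6763)), 2879), -1)) = Mul(Add(42287, 5375), Pow(Add(Add(15978, -6763), 2879), -1)) = Mul(47662, Pow(Add(9215, 2879), -1)) = Mul(47662, Pow(12094, -1)) = Mul(47662, Rational(1, 12094)) = Rational(23831, 6047)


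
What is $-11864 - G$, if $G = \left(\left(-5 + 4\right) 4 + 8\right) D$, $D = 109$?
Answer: $-12300$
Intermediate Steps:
$G = 436$ ($G = \left(\left(-5 + 4\right) 4 + 8\right) 109 = \left(\left(-1\right) 4 + 8\right) 109 = \left(-4 + 8\right) 109 = 4 \cdot 109 = 436$)
$-11864 - G = -11864 - 436 = -12300$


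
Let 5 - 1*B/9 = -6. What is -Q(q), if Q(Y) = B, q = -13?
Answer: -99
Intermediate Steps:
B = 99 (B = 45 - 9*(-6) = 45 + 54 = 99)
Q(Y) = 99
-Q(q) = -1*99 = -99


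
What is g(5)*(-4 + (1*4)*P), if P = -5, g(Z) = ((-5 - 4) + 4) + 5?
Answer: 0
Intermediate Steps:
g(Z) = 0 (g(Z) = (-9 + 4) + 5 = -5 + 5 = 0)
g(5)*(-4 + (1*4)*P) = 0*(-4 + (1*4)*(-5)) = 0*(-4 + 4*(-5)) = 0*(-4 - 20) = 0*(-24) = 0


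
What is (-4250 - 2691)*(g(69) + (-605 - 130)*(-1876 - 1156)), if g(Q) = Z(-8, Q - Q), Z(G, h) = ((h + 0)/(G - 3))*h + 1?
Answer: -15468164261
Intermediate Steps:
Z(G, h) = 1 + h²/(-3 + G) (Z(G, h) = (h/(-3 + G))*h + 1 = h²/(-3 + G) + 1 = 1 + h²/(-3 + G))
g(Q) = 1 (g(Q) = (-3 - 8 + (Q - Q)²)/(-3 - 8) = (-3 - 8 + 0²)/(-11) = -(-3 - 8 + 0)/11 = -1/11*(-11) = 1)
(-4250 - 2691)*(g(69) + (-605 - 130)*(-1876 - 1156)) = (-4250 - 2691)*(1 + (-605 - 130)*(-1876 - 1156)) = -6941*(1 - 735*(-3032)) = -6941*(1 + 2228520) = -6941*2228521 = -15468164261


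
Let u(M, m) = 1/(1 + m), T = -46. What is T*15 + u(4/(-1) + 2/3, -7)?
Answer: -4141/6 ≈ -690.17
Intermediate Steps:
T*15 + u(4/(-1) + 2/3, -7) = -46*15 + 1/(1 - 7) = -690 + 1/(-6) = -690 - 1/6 = -4141/6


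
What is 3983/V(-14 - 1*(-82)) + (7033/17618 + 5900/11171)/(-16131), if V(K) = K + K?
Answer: 2107502760644241/71961069061208 ≈ 29.287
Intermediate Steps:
V(K) = 2*K
3983/V(-14 - 1*(-82)) + (7033/17618 + 5900/11171)/(-16131) = 3983/((2*(-14 - 1*(-82)))) + (7033/17618 + 5900/11171)/(-16131) = 3983/((2*(-14 + 82))) + (7033*(1/17618) + 5900*(1/11171))*(-1/16131) = 3983/((2*68)) + (7033/17618 + 5900/11171)*(-1/16131) = 3983/136 + (182511843/196810678)*(-1/16131) = 3983*(1/136) - 60837281/1058251015606 = 3983/136 - 60837281/1058251015606 = 2107502760644241/71961069061208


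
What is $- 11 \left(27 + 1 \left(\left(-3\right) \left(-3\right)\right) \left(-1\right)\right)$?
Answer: $-198$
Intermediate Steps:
$- 11 \left(27 + 1 \left(\left(-3\right) \left(-3\right)\right) \left(-1\right)\right) = - 11 \left(27 + 1 \cdot 9 \left(-1\right)\right) = - 11 \left(27 + 9 \left(-1\right)\right) = - 11 \left(27 - 9\right) = \left(-11\right) 18 = -198$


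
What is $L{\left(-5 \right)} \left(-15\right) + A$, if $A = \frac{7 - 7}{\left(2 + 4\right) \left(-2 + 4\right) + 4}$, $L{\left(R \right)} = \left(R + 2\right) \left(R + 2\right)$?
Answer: $-135$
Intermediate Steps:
$L{\left(R \right)} = \left(2 + R\right)^{2}$ ($L{\left(R \right)} = \left(2 + R\right) \left(2 + R\right) = \left(2 + R\right)^{2}$)
$A = 0$ ($A = \frac{0}{6 \cdot 2 + 4} = \frac{0}{12 + 4} = \frac{0}{16} = 0 \cdot \frac{1}{16} = 0$)
$L{\left(-5 \right)} \left(-15\right) + A = \left(2 - 5\right)^{2} \left(-15\right) + 0 = \left(-3\right)^{2} \left(-15\right) + 0 = 9 \left(-15\right) + 0 = -135 + 0 = -135$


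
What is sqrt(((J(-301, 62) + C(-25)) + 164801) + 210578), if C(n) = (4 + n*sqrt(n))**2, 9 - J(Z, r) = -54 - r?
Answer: sqrt(359895 - 1000*I) ≈ 599.91 - 0.833*I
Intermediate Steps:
J(Z, r) = 63 + r (J(Z, r) = 9 - (-54 - r) = 9 + (54 + r) = 63 + r)
C(n) = (4 + n**(3/2))**2
sqrt(((J(-301, 62) + C(-25)) + 164801) + 210578) = sqrt((((63 + 62) + (4 + (-25)**(3/2))**2) + 164801) + 210578) = sqrt(((125 + (4 - 125*I)**2) + 164801) + 210578) = sqrt((164926 + (4 - 125*I)**2) + 210578) = sqrt(375504 + (4 - 125*I)**2)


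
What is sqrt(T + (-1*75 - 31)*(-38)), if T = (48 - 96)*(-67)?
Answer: 2*sqrt(1811) ≈ 85.112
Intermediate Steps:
T = 3216 (T = -48*(-67) = 3216)
sqrt(T + (-1*75 - 31)*(-38)) = sqrt(3216 + (-1*75 - 31)*(-38)) = sqrt(3216 + (-75 - 31)*(-38)) = sqrt(3216 - 106*(-38)) = sqrt(3216 + 4028) = sqrt(7244) = 2*sqrt(1811)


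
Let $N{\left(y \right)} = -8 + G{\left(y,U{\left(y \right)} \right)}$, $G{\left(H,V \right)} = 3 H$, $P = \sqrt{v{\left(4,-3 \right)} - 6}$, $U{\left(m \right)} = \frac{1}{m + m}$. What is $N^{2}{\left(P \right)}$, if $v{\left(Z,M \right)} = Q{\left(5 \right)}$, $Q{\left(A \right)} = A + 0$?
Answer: $55 - 48 i \approx 55.0 - 48.0 i$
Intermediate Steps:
$Q{\left(A \right)} = A$
$v{\left(Z,M \right)} = 5$
$U{\left(m \right)} = \frac{1}{2 m}$
$P = i$ ($P = \sqrt{5 - 6} = \sqrt{-1} = i \approx 1.0 i$)
$N{\left(y \right)} = -8 + 3 y$
$N^{2}{\left(P \right)} = \left(-8 + 3 i\right)^{2}$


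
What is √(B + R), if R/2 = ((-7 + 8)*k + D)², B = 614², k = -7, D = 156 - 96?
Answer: √382614 ≈ 618.56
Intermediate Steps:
D = 60
B = 376996
R = 5618 (R = 2*((-7 + 8)*(-7) + 60)² = 2*(1*(-7) + 60)² = 2*(-7 + 60)² = 2*53² = 2*2809 = 5618)
√(B + R) = √(376996 + 5618) = √382614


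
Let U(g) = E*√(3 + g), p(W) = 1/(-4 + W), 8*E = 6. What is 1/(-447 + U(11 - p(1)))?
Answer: -2384/1065605 - 4*√129/3196815 ≈ -0.0022514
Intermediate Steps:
E = ¾ (E = (⅛)*6 = ¾ ≈ 0.75000)
U(g) = 3*√(3 + g)/4
1/(-447 + U(11 - p(1))) = 1/(-447 + 3*√(3 + (11 - 1/(-4 + 1)))/4) = 1/(-447 + 3*√(3 + (11 - 1/(-3)))/4) = 1/(-447 + 3*√(3 + (11 - 1*(-⅓)))/4) = 1/(-447 + 3*√(3 + (11 + ⅓))/4) = 1/(-447 + 3*√(3 + 34/3)/4) = 1/(-447 + 3*√(43/3)/4) = 1/(-447 + 3*(√129/3)/4) = 1/(-447 + √129/4)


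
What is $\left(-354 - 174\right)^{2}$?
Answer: $278784$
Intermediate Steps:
$\left(-354 - 174\right)^{2} = \left(-528\right)^{2} = 278784$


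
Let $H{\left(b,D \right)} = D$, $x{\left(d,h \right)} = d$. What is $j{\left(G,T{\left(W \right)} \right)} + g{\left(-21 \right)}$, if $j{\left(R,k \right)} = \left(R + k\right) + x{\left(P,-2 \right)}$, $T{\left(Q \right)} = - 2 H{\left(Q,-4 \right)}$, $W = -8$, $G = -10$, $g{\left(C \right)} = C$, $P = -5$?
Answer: $-28$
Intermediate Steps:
$T{\left(Q \right)} = 8$ ($T{\left(Q \right)} = \left(-2\right) \left(-4\right) = 8$)
$j{\left(R,k \right)} = -5 + R + k$ ($j{\left(R,k \right)} = \left(R + k\right) - 5 = -5 + R + k$)
$j{\left(G,T{\left(W \right)} \right)} + g{\left(-21 \right)} = \left(-5 - 10 + 8\right) - 21 = -7 - 21 = -28$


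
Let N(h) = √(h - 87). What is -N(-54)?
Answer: -I*√141 ≈ -11.874*I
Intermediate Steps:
N(h) = √(-87 + h)
-N(-54) = -√(-87 - 54) = -√(-141) = -I*√141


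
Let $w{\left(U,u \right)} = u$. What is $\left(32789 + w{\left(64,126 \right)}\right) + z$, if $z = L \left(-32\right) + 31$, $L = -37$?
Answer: $34130$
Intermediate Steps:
$z = 1215$ ($z = \left(-37\right) \left(-32\right) + 31 = 1184 + 31 = 1215$)
$\left(32789 + w{\left(64,126 \right)}\right) + z = \left(32789 + 126\right) + 1215 = 32915 + 1215 = 34130$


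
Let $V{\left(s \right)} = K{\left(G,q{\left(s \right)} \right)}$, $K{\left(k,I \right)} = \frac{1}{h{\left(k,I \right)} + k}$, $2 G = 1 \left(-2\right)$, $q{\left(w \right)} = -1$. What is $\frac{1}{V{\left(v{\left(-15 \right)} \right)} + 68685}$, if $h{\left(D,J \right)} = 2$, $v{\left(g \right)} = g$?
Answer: $\frac{1}{68686} \approx 1.4559 \cdot 10^{-5}$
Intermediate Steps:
$G = -1$ ($G = \frac{1 \left(-2\right)}{2} = \frac{1}{2} \left(-2\right) = -1$)
$K{\left(k,I \right)} = \frac{1}{2 + k}$
$V{\left(s \right)} = 1$ ($V{\left(s \right)} = \frac{1}{2 - 1} = 1^{-1} = 1$)
$\frac{1}{V{\left(v{\left(-15 \right)} \right)} + 68685} = \frac{1}{1 + 68685} = \frac{1}{68686}$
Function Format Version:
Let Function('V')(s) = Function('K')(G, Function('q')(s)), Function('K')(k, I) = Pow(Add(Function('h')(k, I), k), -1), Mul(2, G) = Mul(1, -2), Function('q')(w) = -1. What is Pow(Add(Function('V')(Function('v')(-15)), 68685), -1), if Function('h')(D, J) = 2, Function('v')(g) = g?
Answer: Rational(1, 68686) ≈ 1.4559e-5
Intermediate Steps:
G = -1 (G = Mul(Rational(1, 2), Mul(1, -2)) = Mul(Rational(1, 2), -2) = -1)
Function('K')(k, I) = Pow(Add(2, k), -1)
Function('V')(s) = 1 (Function('V')(s) = Pow(Add(2, -1), -1) = Pow(1, -1) = 1)
Pow(Add(Function('V')(Function('v')(-15)), 68685), -1) = Pow(Add(1, 68685), -1) = Pow(68686, -1) = Rational(1, 68686)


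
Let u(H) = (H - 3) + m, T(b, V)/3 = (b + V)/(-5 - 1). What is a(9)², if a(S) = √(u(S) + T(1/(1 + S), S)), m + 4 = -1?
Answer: -71/20 ≈ -3.5500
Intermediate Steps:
m = -5 (m = -4 - 1 = -5)
T(b, V) = -V/2 - b/2 (T(b, V) = 3*((b + V)/(-5 - 1)) = 3*((V + b)/(-6)) = 3*((V + b)*(-⅙)) = 3*(-V/6 - b/6) = -V/2 - b/2)
u(H) = -8 + H (u(H) = (H - 3) - 5 = (-3 + H) - 5 = -8 + H)
a(S) = √(-8 + S/2 - 1/(2*(1 + S))) (a(S) = √((-8 + S) + (-S/2 - 1/(2*(1 + S)))) = √(-8 + S/2 - 1/(2*(1 + S))))
a(9)² = (√(-32 - 2/(1 + 9) + 2*9)/2)² = (√(-32 - 2/10 + 18)/2)² = (√(-32 - 2*⅒ + 18)/2)² = (√(-32 - ⅕ + 18)/2)² = (√(-71/5)/2)² = ((I*√355/5)/2)² = (I*√355/10)² = -71/20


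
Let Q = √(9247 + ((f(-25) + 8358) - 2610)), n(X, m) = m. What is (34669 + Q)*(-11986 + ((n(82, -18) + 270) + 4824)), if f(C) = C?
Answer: -239562790 - 6910*√14970 ≈ -2.4041e+8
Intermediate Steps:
Q = √14970 (Q = √(9247 + ((-25 + 8358) - 2610)) = √(9247 + (8333 - 2610)) = √(9247 + 5723) = √14970 ≈ 122.35)
(34669 + Q)*(-11986 + ((n(82, -18) + 270) + 4824)) = (34669 + √14970)*(-11986 + ((-18 + 270) + 4824)) = (34669 + √14970)*(-11986 + (252 + 4824)) = (34669 + √14970)*(-11986 + 5076) = (34669 + √14970)*(-6910) = -239562790 - 6910*√14970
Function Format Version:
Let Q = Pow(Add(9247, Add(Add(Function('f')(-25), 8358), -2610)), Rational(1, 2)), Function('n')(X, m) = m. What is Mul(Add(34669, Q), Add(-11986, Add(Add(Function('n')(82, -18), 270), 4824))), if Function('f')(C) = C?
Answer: Add(-239562790, Mul(-6910, Pow(14970, Rational(1, 2)))) ≈ -2.4041e+8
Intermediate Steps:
Q = Pow(14970, Rational(1, 2)) (Q = Pow(Add(9247, Add(Add(-25, 8358), -2610)), Rational(1, 2)) = Pow(Add(9247, Add(8333, -2610)), Rational(1, 2)) = Pow(Add(9247, 5723), Rational(1, 2)) = Pow(14970, Rational(1, 2)) ≈ 122.35)
Mul(Add(34669, Q), Add(-11986, Add(Add(Function('n')(82, -18), 270), 4824))) = Mul(Add(34669, Pow(14970, Rational(1, 2))), Add(-11986, Add(Add(-18, 270), 4824))) = Mul(Add(34669, Pow(14970, Rational(1, 2))), Add(-11986, Add(252, 4824))) = Mul(Add(34669, Pow(14970, Rational(1, 2))), Add(-11986, 5076)) = Mul(Add(34669, Pow(14970, Rational(1, 2))), -6910) = Add(-239562790, Mul(-6910, Pow(14970, Rational(1, 2))))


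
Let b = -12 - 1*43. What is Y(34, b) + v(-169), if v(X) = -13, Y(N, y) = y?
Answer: -68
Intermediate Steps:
b = -55 (b = -12 - 43 = -55)
Y(34, b) + v(-169) = -55 - 13 = -68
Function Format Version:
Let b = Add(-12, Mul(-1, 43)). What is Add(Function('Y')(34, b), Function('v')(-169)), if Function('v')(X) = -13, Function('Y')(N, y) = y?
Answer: -68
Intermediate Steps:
b = -55 (b = Add(-12, -43) = -55)
Add(Function('Y')(34, b), Function('v')(-169)) = Add(-55, -13) = -68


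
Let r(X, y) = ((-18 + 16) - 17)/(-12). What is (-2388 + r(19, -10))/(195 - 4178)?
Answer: 4091/6828 ≈ 0.59915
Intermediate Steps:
r(X, y) = 19/12 (r(X, y) = (-2 - 17)*(-1/12) = -19*(-1/12) = 19/12)
(-2388 + r(19, -10))/(195 - 4178) = (-2388 + 19/12)/(195 - 4178) = -28637/12/(-3983) = -28637/12*(-1/3983) = 4091/6828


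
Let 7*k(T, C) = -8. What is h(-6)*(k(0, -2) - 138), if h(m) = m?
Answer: 5844/7 ≈ 834.86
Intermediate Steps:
k(T, C) = -8/7 (k(T, C) = (⅐)*(-8) = -8/7)
h(-6)*(k(0, -2) - 138) = -6*(-8/7 - 138) = -6*(-974/7) = 5844/7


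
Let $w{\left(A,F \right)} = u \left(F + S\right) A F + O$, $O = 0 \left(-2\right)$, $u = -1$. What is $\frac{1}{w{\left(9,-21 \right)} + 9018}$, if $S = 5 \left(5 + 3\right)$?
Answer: $\frac{1}{12609} \approx 7.9308 \cdot 10^{-5}$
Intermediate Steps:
$S = 40$ ($S = 5 \cdot 8 = 40$)
$O = 0$
$w{\left(A,F \right)} = A F \left(-40 - F\right)$ ($w{\left(A,F \right)} = - (F + 40) A F + 0 = - (40 + F) A F + 0 = \left(-40 - F\right) A F + 0 = A \left(-40 - F\right) F + 0 = A F \left(-40 - F\right) + 0 = A F \left(-40 - F\right)$)
$\frac{1}{w{\left(9,-21 \right)} + 9018} = \frac{1}{9 \left(-21\right) \left(-40 - -21\right) + 9018} = \frac{1}{9 \left(-21\right) \left(-40 + 21\right) + 9018} = \frac{1}{9 \left(-21\right) \left(-19\right) + 9018} = \frac{1}{3591 + 9018} = \frac{1}{12609}$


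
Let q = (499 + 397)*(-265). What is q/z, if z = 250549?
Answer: -237440/250549 ≈ -0.94768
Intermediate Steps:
q = -237440 (q = 896*(-265) = -237440)
q/z = -237440/250549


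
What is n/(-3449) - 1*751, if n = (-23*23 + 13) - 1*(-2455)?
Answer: -2592138/3449 ≈ -751.56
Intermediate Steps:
n = 1939 (n = (-529 + 13) + 2455 = -516 + 2455 = 1939)
n/(-3449) - 1*751 = 1939/(-3449) - 1*751 = 1939*(-1/3449) - 751 = -1939/3449 - 751 = -2592138/3449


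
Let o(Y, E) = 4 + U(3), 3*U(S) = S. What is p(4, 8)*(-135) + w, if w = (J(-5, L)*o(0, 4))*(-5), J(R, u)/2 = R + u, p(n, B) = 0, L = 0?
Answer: 250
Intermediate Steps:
U(S) = S/3
o(Y, E) = 5 (o(Y, E) = 4 + (1/3)*3 = 4 + 1 = 5)
J(R, u) = 2*R + 2*u (J(R, u) = 2*(R + u) = 2*R + 2*u)
w = 250 (w = ((2*(-5) + 2*0)*5)*(-5) = ((-10 + 0)*5)*(-5) = -10*5*(-5) = -50*(-5) = 250)
p(4, 8)*(-135) + w = 0*(-135) + 250 = 0 + 250 = 250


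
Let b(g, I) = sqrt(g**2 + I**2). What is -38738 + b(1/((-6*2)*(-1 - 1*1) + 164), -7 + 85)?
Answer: -38738 + sqrt(215032897)/188 ≈ -38660.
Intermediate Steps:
b(g, I) = sqrt(I**2 + g**2)
-38738 + b(1/((-6*2)*(-1 - 1*1) + 164), -7 + 85) = -38738 + sqrt((-7 + 85)**2 + (1/((-6*2)*(-1 - 1*1) + 164))**2) = -38738 + sqrt(78**2 + (1/(-12*(-1 - 1) + 164))**2) = -38738 + sqrt(6084 + (1/(-12*(-2) + 164))**2) = -38738 + sqrt(6084 + (1/(24 + 164))**2) = -38738 + sqrt(6084 + (1/188)**2) = -38738 + sqrt(6084 + 1/35344) = -38738 + sqrt(215032897/35344) = -38738 + sqrt(215032897)/188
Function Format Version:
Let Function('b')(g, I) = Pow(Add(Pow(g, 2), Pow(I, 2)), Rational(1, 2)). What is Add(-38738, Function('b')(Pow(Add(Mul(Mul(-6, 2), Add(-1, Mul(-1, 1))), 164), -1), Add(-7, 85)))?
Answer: Add(-38738, Mul(Rational(1, 188), Pow(215032897, Rational(1, 2)))) ≈ -38660.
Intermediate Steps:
Function('b')(g, I) = Pow(Add(Pow(I, 2), Pow(g, 2)), Rational(1, 2))
Add(-38738, Function('b')(Pow(Add(Mul(Mul(-6, 2), Add(-1, Mul(-1, 1))), 164), -1), Add(-7, 85))) = Add(-38738, Pow(Add(Pow(Add(-7, 85), 2), Pow(Pow(Add(Mul(Mul(-6, 2), Add(-1, Mul(-1, 1))), 164), -1), 2)), Rational(1, 2))) = Add(-38738, Pow(Add(Pow(78, 2), Pow(Pow(Add(Mul(-12, Add(-1, -1)), 164), -1), 2)), Rational(1, 2))) = Add(-38738, Pow(Add(6084, Pow(Pow(Add(Mul(-12, -2), 164), -1), 2)), Rational(1, 2))) = Add(-38738, Pow(Add(6084, Pow(Pow(Add(24, 164), -1), 2)), Rational(1, 2))) = Add(-38738, Pow(Add(6084, Pow(Pow(188, -1), 2)), Rational(1, 2))) = Add(-38738, Pow(Add(6084, Pow(Rational(1, 188), 2)), Rational(1, 2))) = Add(-38738, Pow(Add(6084, Rational(1, 35344)), Rational(1, 2))) = Add(-38738, Pow(Rational(215032897, 35344), Rational(1, 2))) = Add(-38738, Mul(Rational(1, 188), Pow(215032897, Rational(1, 2))))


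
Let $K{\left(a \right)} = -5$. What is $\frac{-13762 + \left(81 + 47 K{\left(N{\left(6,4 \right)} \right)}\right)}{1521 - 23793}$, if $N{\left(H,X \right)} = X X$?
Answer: $\frac{3479}{5568} \approx 0.62482$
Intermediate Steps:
$N{\left(H,X \right)} = X^{2}$
$\frac{-13762 + \left(81 + 47 K{\left(N{\left(6,4 \right)} \right)}\right)}{1521 - 23793} = \frac{-13762 + \left(81 + 47 \left(-5\right)\right)}{1521 - 23793} = \frac{-13762 + \left(81 - 235\right)}{-22272} = \left(-13762 - 154\right) \left(- \frac{1}{22272}\right) = \left(-13916\right) \left(- \frac{1}{22272}\right) = \frac{3479}{5568}$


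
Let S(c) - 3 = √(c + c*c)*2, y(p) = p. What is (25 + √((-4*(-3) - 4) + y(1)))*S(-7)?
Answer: 84 + 56*√42 ≈ 446.92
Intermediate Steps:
S(c) = 3 + 2*√(c + c²) (S(c) = 3 + √(c + c*c)*2 = 3 + √(c + c²)*2 = 3 + 2*√(c + c²))
(25 + √((-4*(-3) - 4) + y(1)))*S(-7) = (25 + √((-4*(-3) - 4) + 1))*(3 + 2*√(-7*(1 - 7))) = (25 + √((12 - 4) + 1))*(3 + 2*√(-7*(-6))) = (25 + √(8 + 1))*(3 + 2*√42) = (25 + √9)*(3 + 2*√42) = (25 + 3)*(3 + 2*√42) = 28*(3 + 2*√42) = 84 + 56*√42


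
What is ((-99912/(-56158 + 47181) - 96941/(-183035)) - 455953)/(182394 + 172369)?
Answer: -749159585343558/582912928293785 ≈ -1.2852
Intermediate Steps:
((-99912/(-56158 + 47181) - 96941/(-183035)) - 455953)/(182394 + 172369) = ((-99912/(-8977) - 96941*(-1/183035)) - 455953)/354763 = ((-99912*(-1/8977) + 96941/183035) - 455953)*(1/354763) = ((99912/8977 + 96941/183035) - 455953)*(1/354763) = (19157632277/1643105195 - 455953)*(1/354763) = -749159585343558/1643105195*1/354763 = -749159585343558/582912928293785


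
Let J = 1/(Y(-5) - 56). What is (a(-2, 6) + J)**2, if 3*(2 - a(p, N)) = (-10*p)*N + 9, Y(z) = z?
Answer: 6260004/3721 ≈ 1682.3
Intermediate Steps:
a(p, N) = -1 + 10*N*p/3 (a(p, N) = 2 - ((-10*p)*N + 9)/3 = 2 - (-10*N*p + 9)/3 = 2 - (9 - 10*N*p)/3 = 2 + (-3 + 10*N*p/3) = -1 + 10*N*p/3)
J = -1/61 (J = 1/(-5 - 56) = 1/(-61) = -1/61 ≈ -0.016393)
(a(-2, 6) + J)**2 = ((-1 + (10/3)*6*(-2)) - 1/61)**2 = ((-1 - 40) - 1/61)**2 = (-41 - 1/61)**2 = (-2502/61)**2 = 6260004/3721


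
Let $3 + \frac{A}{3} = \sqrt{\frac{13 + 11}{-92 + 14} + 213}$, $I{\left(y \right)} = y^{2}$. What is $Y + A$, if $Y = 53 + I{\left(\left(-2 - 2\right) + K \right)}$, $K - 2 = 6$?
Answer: $60 + \frac{3 \sqrt{35945}}{13} \approx 103.75$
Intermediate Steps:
$K = 8$ ($K = 2 + 6 = 8$)
$Y = 69$ ($Y = 53 + \left(\left(-2 - 2\right) + 8\right)^{2} = 53 + \left(-4 + 8\right)^{2} = 53 + 4^{2} = 53 + 16 = 69$)
$A = -9 + \frac{3 \sqrt{35945}}{13}$ ($A = -9 + 3 \sqrt{\frac{13 + 11}{-92 + 14} + 213} = -9 + 3 \sqrt{\frac{24}{-78} + 213} = -9 + 3 \sqrt{24 \left(- \frac{1}{78}\right) + 213} = -9 + 3 \sqrt{- \frac{4}{13} + 213} = -9 + 3 \sqrt{\frac{2765}{13}} = -9 + 3 \frac{\sqrt{35945}}{13} = -9 + \frac{3 \sqrt{35945}}{13} \approx 34.752$)
$Y + A = 69 - \left(9 - \frac{3 \sqrt{35945}}{13}\right) = 60 + \frac{3 \sqrt{35945}}{13}$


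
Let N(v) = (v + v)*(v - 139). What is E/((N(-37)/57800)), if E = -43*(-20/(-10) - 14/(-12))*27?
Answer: -53125425/3256 ≈ -16316.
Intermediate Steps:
N(v) = 2*v*(-139 + v) (N(v) = (2*v)*(-139 + v) = 2*v*(-139 + v))
E = -7353/2 (E = -43*(-20*(-⅒) - 14*(-1/12))*27 = -43*(2 + 7/6)*27 = -43*19/6*27 = -817/6*27 = -7353/2 ≈ -3676.5)
E/((N(-37)/57800)) = -7353*(-28900/(37*(-139 - 37)))/2 = -7353/(2*((2*(-37)*(-176))*(1/57800))) = -7353/(2*(13024*(1/57800))) = -7353/(2*1628/7225) = -7353/2*7225/1628 = -53125425/3256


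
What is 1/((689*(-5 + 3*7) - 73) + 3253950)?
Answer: 1/3264901 ≈ 3.0629e-7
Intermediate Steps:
1/((689*(-5 + 3*7) - 73) + 3253950) = 1/((689*(-5 + 21) - 73) + 3253950) = 1/((689*16 - 73) + 3253950) = 1/((11024 - 73) + 3253950) = 1/(10951 + 3253950) = 1/3264901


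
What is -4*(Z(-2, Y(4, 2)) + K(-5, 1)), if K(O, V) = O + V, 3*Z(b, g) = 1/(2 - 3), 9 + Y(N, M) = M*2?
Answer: 52/3 ≈ 17.333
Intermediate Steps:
Y(N, M) = -9 + 2*M (Y(N, M) = -9 + M*2 = -9 + 2*M)
Z(b, g) = -⅓ (Z(b, g) = 1/(3*(2 - 3)) = (⅓)/(-1) = (⅓)*(-1) = -⅓)
-4*(Z(-2, Y(4, 2)) + K(-5, 1)) = -4*(-⅓ + (-5 + 1)) = -4*(-⅓ - 4) = -4*(-13/3) = 52/3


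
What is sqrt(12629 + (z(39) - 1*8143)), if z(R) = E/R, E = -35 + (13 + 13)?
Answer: sqrt(758095)/13 ≈ 66.976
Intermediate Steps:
E = -9 (E = -35 + 26 = -9)
z(R) = -9/R
sqrt(12629 + (z(39) - 1*8143)) = sqrt(12629 + (-9/39 - 1*8143)) = sqrt(12629 + (-9*1/39 - 8143)) = sqrt(12629 + (-3/13 - 8143)) = sqrt(12629 - 105862/13) = sqrt(58315/13) = sqrt(758095)/13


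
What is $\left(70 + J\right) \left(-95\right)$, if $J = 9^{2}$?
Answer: $-14345$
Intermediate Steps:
$J = 81$
$\left(70 + J\right) \left(-95\right) = \left(70 + 81\right) \left(-95\right) = 151 \left(-95\right) = -14345$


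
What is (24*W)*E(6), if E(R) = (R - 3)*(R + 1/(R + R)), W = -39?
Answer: -17082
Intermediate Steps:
E(R) = (-3 + R)*(R + 1/(2*R))
(24*W)*E(6) = (24*(-39))*(½ + 6² - 3*6 - 3/2/6) = -936*(½ + 36 - 18 - 3/2*⅙) = -936*(½ + 36 - 18 - ¼) = -936*73/4 = -17082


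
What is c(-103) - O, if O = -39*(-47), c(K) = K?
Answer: -1936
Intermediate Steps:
O = 1833
c(-103) - O = -103 - 1*1833 = -103 - 1833 = -1936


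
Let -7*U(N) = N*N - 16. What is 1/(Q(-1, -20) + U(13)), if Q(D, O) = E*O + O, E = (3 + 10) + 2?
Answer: -7/2393 ≈ -0.0029252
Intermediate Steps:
E = 15 (E = 13 + 2 = 15)
U(N) = 16/7 - N²/7 (U(N) = -(N*N - 16)/7 = -(N² - 16)/7 = -(-16 + N²)/7 = 16/7 - N²/7)
Q(D, O) = 16*O (Q(D, O) = 15*O + O = 16*O)
1/(Q(-1, -20) + U(13)) = 1/(16*(-20) + (16/7 - ⅐*13²)) = 1/(-320 + (16/7 - ⅐*169)) = 1/(-320 + (16/7 - 169/7)) = 1/(-320 - 153/7) = 1/(-2393/7) = -7/2393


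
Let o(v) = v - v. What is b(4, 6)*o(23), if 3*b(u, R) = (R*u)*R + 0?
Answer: 0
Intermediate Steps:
o(v) = 0
b(u, R) = u*R²/3 (b(u, R) = ((R*u)*R + 0)/3 = (u*R² + 0)/3 = (u*R²)/3 = u*R²/3)
b(4, 6)*o(23) = ((⅓)*4*6²)*0 = ((⅓)*4*36)*0 = 48*0 = 0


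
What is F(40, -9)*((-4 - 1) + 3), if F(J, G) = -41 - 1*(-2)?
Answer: 78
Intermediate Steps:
F(J, G) = -39 (F(J, G) = -41 + 2 = -39)
F(40, -9)*((-4 - 1) + 3) = -39*((-4 - 1) + 3) = -39*(-5 + 3) = -39*(-2) = 78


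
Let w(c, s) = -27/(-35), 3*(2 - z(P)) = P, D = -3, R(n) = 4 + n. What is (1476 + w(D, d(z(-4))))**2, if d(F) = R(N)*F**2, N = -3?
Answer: 2671545969/1225 ≈ 2.1809e+6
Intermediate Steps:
z(P) = 2 - P/3
d(F) = F**2 (d(F) = (4 - 3)*F**2 = 1*F**2 = F**2)
w(c, s) = 27/35 (w(c, s) = -27*(-1/35) = 27/35)
(1476 + w(D, d(z(-4))))**2 = (1476 + 27/35)**2 = (51687/35)**2 = 2671545969/1225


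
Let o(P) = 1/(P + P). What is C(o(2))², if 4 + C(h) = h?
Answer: 225/16 ≈ 14.063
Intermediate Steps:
o(P) = 1/(2*P)
C(h) = -4 + h
C(o(2))² = (-4 + (½)/2)² = (-4 + (½)*(½))² = (-4 + ¼)² = (-15/4)² = 225/16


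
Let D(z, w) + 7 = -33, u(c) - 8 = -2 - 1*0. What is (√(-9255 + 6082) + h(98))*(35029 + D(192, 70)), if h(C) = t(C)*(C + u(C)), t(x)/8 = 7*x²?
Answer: 1957064089344 + 34989*I*√3173 ≈ 1.9571e+12 + 1.9709e+6*I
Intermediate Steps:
u(c) = 6 (u(c) = 8 + (-2 - 1*0) = 8 + (-2 + 0) = 8 - 2 = 6)
D(z, w) = -40 (D(z, w) = -7 - 33 = -40)
t(x) = 56*x² (t(x) = 8*(7*x²) = 56*x²)
h(C) = 56*C²*(6 + C) (h(C) = (56*C²)*(C + 6) = (56*C²)*(6 + C) = 56*C²*(6 + C))
(√(-9255 + 6082) + h(98))*(35029 + D(192, 70)) = (√(-9255 + 6082) + 56*98²*(6 + 98))*(35029 - 40) = (√(-3173) + 56*9604*104)*34989 = (I*√3173 + 55933696)*34989 = (55933696 + I*√3173)*34989 = 1957064089344 + 34989*I*√3173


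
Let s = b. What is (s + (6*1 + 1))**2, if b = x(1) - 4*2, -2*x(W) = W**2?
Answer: 9/4 ≈ 2.2500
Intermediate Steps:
x(W) = -W**2/2
b = -17/2 (b = -1/2*1**2 - 4*2 = -1/2*1 - 8 = -1/2 - 8 = -17/2 ≈ -8.5000)
s = -17/2 ≈ -8.5000
(s + (6*1 + 1))**2 = (-17/2 + (6*1 + 1))**2 = (-17/2 + (6 + 1))**2 = (-17/2 + 7)**2 = (-3/2)**2 = 9/4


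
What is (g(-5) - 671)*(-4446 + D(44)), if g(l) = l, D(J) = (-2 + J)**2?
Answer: 1813032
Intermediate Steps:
(g(-5) - 671)*(-4446 + D(44)) = (-5 - 671)*(-4446 + (-2 + 44)**2) = -676*(-4446 + 42**2) = -676*(-4446 + 1764) = -676*(-2682) = 1813032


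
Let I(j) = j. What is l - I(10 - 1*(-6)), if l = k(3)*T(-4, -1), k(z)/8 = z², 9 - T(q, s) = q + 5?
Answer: 560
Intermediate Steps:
T(q, s) = 4 - q (T(q, s) = 9 - (q + 5) = 9 - (5 + q) = 9 + (-5 - q) = 4 - q)
k(z) = 8*z²
l = 576 (l = (8*3²)*(4 - 1*(-4)) = (8*9)*(4 + 4) = 72*8 = 576)
l - I(10 - 1*(-6)) = 576 - (10 - 1*(-6)) = 576 - (10 + 6) = 576 - 1*16 = 576 - 16 = 560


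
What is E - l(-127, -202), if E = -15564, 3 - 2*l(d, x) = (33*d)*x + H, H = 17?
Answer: 407734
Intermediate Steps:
l(d, x) = -7 - 33*d*x/2 (l(d, x) = 3/2 - ((33*d)*x + 17)/2 = 3/2 - (33*d*x + 17)/2 = 3/2 - (17 + 33*d*x)/2 = 3/2 + (-17/2 - 33*d*x/2) = -7 - 33*d*x/2)
E - l(-127, -202) = -15564 - (-7 - 33/2*(-127)*(-202)) = -15564 - (-7 - 423291) = -15564 - 1*(-423298) = -15564 + 423298 = 407734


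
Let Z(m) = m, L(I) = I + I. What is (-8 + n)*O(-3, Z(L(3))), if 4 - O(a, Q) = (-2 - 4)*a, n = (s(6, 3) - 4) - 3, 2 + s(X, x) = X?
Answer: 154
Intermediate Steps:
L(I) = 2*I
s(X, x) = -2 + X
n = -3 (n = ((-2 + 6) - 4) - 3 = (4 - 4) - 3 = 0 - 3 = -3)
O(a, Q) = 4 + 6*a (O(a, Q) = 4 - (-2 - 4)*a = 4 - (-6)*a = 4 + 6*a)
(-8 + n)*O(-3, Z(L(3))) = (-8 - 3)*(4 + 6*(-3)) = -11*(4 - 18) = -11*(-14) = 154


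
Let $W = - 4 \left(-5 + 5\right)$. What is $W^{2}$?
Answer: $0$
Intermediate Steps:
$W = 0$ ($W = \left(-4\right) 0 = 0$)
$W^{2} = 0^{2} = 0$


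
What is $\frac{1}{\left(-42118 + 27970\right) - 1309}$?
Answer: $- \frac{1}{15457} \approx -6.4696 \cdot 10^{-5}$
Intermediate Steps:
$\frac{1}{\left(-42118 + 27970\right) - 1309} = \frac{1}{-14148 - 1309} = \frac{1}{-15457} = - \frac{1}{15457}$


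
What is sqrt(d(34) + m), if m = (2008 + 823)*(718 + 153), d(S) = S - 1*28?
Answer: sqrt(2465807) ≈ 1570.3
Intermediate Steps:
d(S) = -28 + S (d(S) = S - 28 = -28 + S)
m = 2465801 (m = 2831*871 = 2465801)
sqrt(d(34) + m) = sqrt((-28 + 34) + 2465801) = sqrt(6 + 2465801) = sqrt(2465807)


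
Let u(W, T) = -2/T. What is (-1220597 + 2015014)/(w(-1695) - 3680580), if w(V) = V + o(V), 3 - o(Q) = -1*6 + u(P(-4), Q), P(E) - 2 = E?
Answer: -1346536815/6241440872 ≈ -0.21574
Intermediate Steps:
P(E) = 2 + E
o(Q) = 9 + 2/Q (o(Q) = 3 - (-1*6 - 2/Q) = 3 - (-6 - 2/Q) = 3 + (6 + 2/Q) = 9 + 2/Q)
w(V) = 9 + V + 2/V (w(V) = V + (9 + 2/V) = 9 + V + 2/V)
(-1220597 + 2015014)/(w(-1695) - 3680580) = (-1220597 + 2015014)/((9 - 1695 + 2/(-1695)) - 3680580) = 794417/((9 - 1695 + 2*(-1/1695)) - 3680580) = 794417/((9 - 1695 - 2/1695) - 3680580) = 794417/(-2857772/1695 - 3680580) = 794417/(-6241440872/1695) = 794417*(-1695/6241440872) = -1346536815/6241440872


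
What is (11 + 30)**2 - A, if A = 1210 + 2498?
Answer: -2027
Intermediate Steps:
A = 3708
(11 + 30)**2 - A = (11 + 30)**2 - 1*3708 = 41**2 - 3708 = 1681 - 3708 = -2027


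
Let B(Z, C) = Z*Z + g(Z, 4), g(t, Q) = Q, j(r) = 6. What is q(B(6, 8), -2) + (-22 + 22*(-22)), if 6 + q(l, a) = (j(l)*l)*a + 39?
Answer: -953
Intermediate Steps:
B(Z, C) = 4 + Z² (B(Z, C) = Z*Z + 4 = Z² + 4 = 4 + Z²)
q(l, a) = 33 + 6*a*l (q(l, a) = -6 + ((6*l)*a + 39) = -6 + (6*a*l + 39) = -6 + (39 + 6*a*l) = 33 + 6*a*l)
q(B(6, 8), -2) + (-22 + 22*(-22)) = (33 + 6*(-2)*(4 + 6²)) + (-22 + 22*(-22)) = (33 + 6*(-2)*(4 + 36)) + (-22 - 484) = (33 + 6*(-2)*40) - 506 = (33 - 480) - 506 = -447 - 506 = -953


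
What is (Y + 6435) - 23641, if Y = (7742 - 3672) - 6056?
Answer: -19192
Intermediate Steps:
Y = -1986 (Y = 4070 - 6056 = -1986)
(Y + 6435) - 23641 = (-1986 + 6435) - 23641 = 4449 - 23641 = -19192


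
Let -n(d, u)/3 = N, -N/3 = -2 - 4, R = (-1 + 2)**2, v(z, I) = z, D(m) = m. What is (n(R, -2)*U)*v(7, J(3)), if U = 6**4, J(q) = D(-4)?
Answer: -489888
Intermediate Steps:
J(q) = -4
R = 1 (R = 1**2 = 1)
N = 18 (N = -3*(-2 - 4) = -3*(-6) = 18)
n(d, u) = -54 (n(d, u) = -3*18 = -54)
U = 1296
(n(R, -2)*U)*v(7, J(3)) = -54*1296*7 = -69984*7 = -489888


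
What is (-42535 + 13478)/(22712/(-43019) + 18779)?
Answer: -1250003083/807831089 ≈ -1.5474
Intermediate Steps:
(-42535 + 13478)/(22712/(-43019) + 18779) = -29057/(22712*(-1/43019) + 18779) = -29057/(-22712/43019 + 18779) = -29057/807831089/43019 = -29057*43019/807831089 = -1250003083/807831089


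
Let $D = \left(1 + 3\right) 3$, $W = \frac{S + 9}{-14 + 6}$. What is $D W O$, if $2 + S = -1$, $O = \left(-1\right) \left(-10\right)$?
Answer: $-90$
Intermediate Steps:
$O = 10$
$S = -3$ ($S = -2 - 1 = -3$)
$W = - \frac{3}{4}$ ($W = \frac{-3 + 9}{-14 + 6} = \frac{6}{-8} = 6 \left(- \frac{1}{8}\right) = - \frac{3}{4} \approx -0.75$)
$D = 12$ ($D = 4 \cdot 3 = 12$)
$D W O = 12 \left(- \frac{3}{4}\right) 10 = \left(-9\right) 10 = -90$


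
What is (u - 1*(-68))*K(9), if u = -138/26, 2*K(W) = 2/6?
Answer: 815/78 ≈ 10.449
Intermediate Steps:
K(W) = 1/6 (K(W) = (2/6)/2 = (2*(1/6))/2 = (1/2)*(1/3) = 1/6)
u = -69/13 (u = -138*1/26 = -69/13 ≈ -5.3077)
(u - 1*(-68))*K(9) = (-69/13 - 1*(-68))*(1/6) = (-69/13 + 68)*(1/6) = (815/13)*(1/6) = 815/78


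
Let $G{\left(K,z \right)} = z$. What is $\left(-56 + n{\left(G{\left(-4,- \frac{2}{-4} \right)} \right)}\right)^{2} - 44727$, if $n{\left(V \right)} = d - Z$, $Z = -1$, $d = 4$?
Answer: $-42126$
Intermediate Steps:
$n{\left(V \right)} = 5$ ($n{\left(V \right)} = 4 - -1 = 4 + 1 = 5$)
$\left(-56 + n{\left(G{\left(-4,- \frac{2}{-4} \right)} \right)}\right)^{2} - 44727 = \left(-56 + 5\right)^{2} - 44727 = \left(-51\right)^{2} - 44727 = 2601 - 44727 = -42126$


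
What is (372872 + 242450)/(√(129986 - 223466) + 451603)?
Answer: 277881261166/203945363089 - 1230644*I*√23370/203945363089 ≈ 1.3625 - 0.00092246*I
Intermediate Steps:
(372872 + 242450)/(√(129986 - 223466) + 451603) = 615322/(√(-93480) + 451603) = 615322/(2*I*√23370 + 451603) = 615322/(451603 + 2*I*√23370)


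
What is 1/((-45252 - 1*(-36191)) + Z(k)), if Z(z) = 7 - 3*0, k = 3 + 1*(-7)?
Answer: -1/9054 ≈ -0.00011045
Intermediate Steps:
k = -4 (k = 3 - 7 = -4)
Z(z) = 7 (Z(z) = 7 + 0 = 7)
1/((-45252 - 1*(-36191)) + Z(k)) = 1/((-45252 - 1*(-36191)) + 7) = 1/((-45252 + 36191) + 7) = 1/(-9061 + 7) = 1/(-9054) = -1/9054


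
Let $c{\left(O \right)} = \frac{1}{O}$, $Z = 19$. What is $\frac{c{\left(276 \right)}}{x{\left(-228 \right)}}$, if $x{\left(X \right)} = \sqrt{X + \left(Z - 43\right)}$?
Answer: $- \frac{i \sqrt{7}}{11592} \approx - 0.00022824 i$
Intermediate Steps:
$x{\left(X \right)} = \sqrt{-24 + X}$ ($x{\left(X \right)} = \sqrt{X + \left(19 - 43\right)} = \sqrt{X - 24} = \sqrt{-24 + X}$)
$\frac{c{\left(276 \right)}}{x{\left(-228 \right)}} = \frac{1}{276 \sqrt{-24 - 228}} = \frac{1}{276 \sqrt{-252}} = \frac{1}{276 \cdot 6 i \sqrt{7}} = \frac{\left(- \frac{1}{42}\right) i \sqrt{7}}{276} = - \frac{i \sqrt{7}}{11592}$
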